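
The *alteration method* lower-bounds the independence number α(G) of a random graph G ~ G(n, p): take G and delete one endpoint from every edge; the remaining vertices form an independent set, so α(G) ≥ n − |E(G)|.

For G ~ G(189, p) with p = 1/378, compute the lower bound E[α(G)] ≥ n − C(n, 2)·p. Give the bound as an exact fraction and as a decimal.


E[|E(G)|] = C(189, 2)·p = 17766 · (1/378) = 47.
E[α(G)] ≥ n − E[|E(G)|] = 189 − 47 = 142.
Numerically: ≈ 142.000000.
(This is only a lower bound; the true E[α(G)] may be larger.)

E[α(G)] ≥ 142 ≈ 142.000000.


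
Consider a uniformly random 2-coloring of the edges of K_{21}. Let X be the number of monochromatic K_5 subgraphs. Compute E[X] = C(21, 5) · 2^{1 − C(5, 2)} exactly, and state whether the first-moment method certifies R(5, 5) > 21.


E[X] = C(21, 5) · 2^{1 − 10} = 20349 · 2^{−9} = 20349/512.
As a reduced fraction: E[X] = 20349/512 ≈ 39.744.
Is E[X] < 1? NO.
Since E[X] ≥ 1, the first-moment bound is inconclusive at n = 21; it does NOT by itself certify R(5, 5) > 21.

E[X] = 20349/512 ≈ 39.744; E[X] ≥ 1; first-moment method inconclusive here.


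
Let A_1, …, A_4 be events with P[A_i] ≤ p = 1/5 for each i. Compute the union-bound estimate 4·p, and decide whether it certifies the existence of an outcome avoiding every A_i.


Union bound: P[∪_{i=1}^{4} A_i] ≤ Σ_i P[A_i] ≤ 4·p = 4·(1/5) = 4/5.
Numerically: 4/5 ≈ 0.8000000.
Is 4/5 < 1? YES.
Since P[∪ A_i] ≤ 4/5 < 1, the complement has P[∩ A_i^c] ≥ 1 − 4/5 = 1/5 > 0, so some outcome avoids every A_i.

4·p = 4/5 ≈ 0.8000000; existence CERTIFIED by the union bound.


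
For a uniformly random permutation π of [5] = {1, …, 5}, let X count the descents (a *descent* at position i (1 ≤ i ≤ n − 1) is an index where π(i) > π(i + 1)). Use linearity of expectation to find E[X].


Write X = Σ X_I over i = 1, …, 4, with X_I the indicator of one descent.
There are 4 indicators.
For each fixed i, the pair (π(i), π(i+1)) is a uniformly random ordered pair of distinct values from {1, …, 5}; by symmetry P[π(i) > π(i+1)] = 1/2.
By linearity: E[X] = 4 · (1/2) = (5 − 1) · (1/2) = 2 ≈ 2.000000.

E[X] = 2 = 2.000000.


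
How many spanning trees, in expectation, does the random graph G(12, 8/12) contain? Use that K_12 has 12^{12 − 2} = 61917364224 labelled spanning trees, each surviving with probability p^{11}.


K_12 has 12^{12 − 2} = 61917364224 labelled spanning trees.
For each such spanning tree H, let X_H = 1 if all 11 edges of H are present in G. Then P[X_H = 1] = p^{11} = (2/3)^{11} = 2048/177147.
Summing the indicators: E[X] = Σ_H E[X_H] = 61917364224 · p^{11} = 61917364224 · 2048/177147 = 2147483648/3.
Numerically: E[X] ≈ 7.15828e+08.

E[X] = 61917364224 · (2/3)^{11} = 2147483648/3 ≈ 7.15828e+08.


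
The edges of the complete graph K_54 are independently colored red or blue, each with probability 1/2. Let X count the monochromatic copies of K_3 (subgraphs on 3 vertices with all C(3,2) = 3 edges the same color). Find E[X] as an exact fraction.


Let X = Σ_S X_S over the C(54, 3) = 24804 subsets S of size 3, where X_S = 1 if the K_3 on S is monochromatic.
For a fixed S, the K_3 on S has C(3, 2) = 3 edges. P[all 3 edges red] = (1/2)^3, and likewise for blue, so P[monochromatic] = 2·(1/2)^3 = 2^{1 − 3} = 1/4.
By linearity of expectation: E[X] = C(54, 3) · 2^{1 − 3} = 24804 · 1/4 = 6201.
Numerically: E[X] ≈ 6201.0000.

E[X] = C(54,3)·2^(1−C(3,2)) = 6201 ≈ 6201.0000.


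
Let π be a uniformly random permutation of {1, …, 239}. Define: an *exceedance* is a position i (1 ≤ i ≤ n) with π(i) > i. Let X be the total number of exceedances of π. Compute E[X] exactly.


Write X = Σ_{i=1}^{239} X_i, where X_i = 1_{π(i) > i}.
For each fixed i, π(i) is uniform over {1, …, 239} (marginal of a uniform permutation), so P[π(i) > i] = (n − i)/n. Summing: Σ_{i=1}^{239} (n − i)/n = (0 + 1 + … + 238)/239 = 239(239 − 1)/(2·239) = (239 − 1)/2.
Hence E[X] = Σ_{i=1}^{239} (239 − i)/239 = 119 ≈ 119.00000.

E[X] = 119 = 119.00000.


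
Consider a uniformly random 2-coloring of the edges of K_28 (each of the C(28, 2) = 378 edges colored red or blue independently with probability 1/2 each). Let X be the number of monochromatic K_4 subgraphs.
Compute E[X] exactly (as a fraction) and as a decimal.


Let X = Σ_S X_S over the C(28, 4) = 20475 subsets S of size 4, where X_S = 1 if the K_4 on S is monochromatic.
For a fixed S, the K_4 on S has C(4, 2) = 6 edges. P[all 6 edges red] = (1/2)^6, and likewise for blue, so P[monochromatic] = 2·(1/2)^6 = 2^{1 − 6} = 1/32.
By linearity of expectation: E[X] = C(28, 4) · 2^{1 − 6} = 20475 · 1/32 = 20475/32.
Numerically: E[X] ≈ 639.844.

E[X] = C(28,4)·2^(1−C(4,2)) = 20475/32 ≈ 639.844.


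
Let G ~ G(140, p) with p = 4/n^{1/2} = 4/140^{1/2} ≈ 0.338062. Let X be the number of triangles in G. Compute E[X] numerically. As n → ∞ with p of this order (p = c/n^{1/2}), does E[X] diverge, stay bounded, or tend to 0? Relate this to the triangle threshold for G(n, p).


Number of potential triangles: C(140, 3) = 447580.
Each occurs with probability p³ ≈ (0.338062)³ ≈ 3.86356231e-02.
By linearity: E[X] = C(140, 3)·p³ ≈ 447580 · 3.86356231e-02 ≈ 17292.532175.
Since α = 1/2 < 1, p = c/n^{1/2} ≫ 1/n is above the triangle threshold p ~ 1/n. Asymptotically E[X] ~ (c³/6)·n^{3(1−α)} = (4³/6)·n^{1.5} → ∞; triangles are abundant w.h.p.

E[X] ≈ 17292.532175; in regime p = Θ(1/n^{1/2}) E[X] diverges (above the triangle threshold p ~ 1/n).


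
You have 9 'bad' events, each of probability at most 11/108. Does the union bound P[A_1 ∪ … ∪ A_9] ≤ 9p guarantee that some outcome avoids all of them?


Union bound: P[∪_{i=1}^{9} A_i] ≤ Σ_i P[A_i] ≤ 9·p = 9·(11/108) = 11/12.
Numerically: 11/12 ≈ 0.916667.
Is 11/12 < 1? YES.
Since P[∪ A_i] ≤ 11/12 < 1, the complement has P[∩ A_i^c] ≥ 1 − 11/12 = 1/12 > 0, so some outcome avoids every A_i.

9·p = 11/12 ≈ 0.916667; existence CERTIFIED by the union bound.


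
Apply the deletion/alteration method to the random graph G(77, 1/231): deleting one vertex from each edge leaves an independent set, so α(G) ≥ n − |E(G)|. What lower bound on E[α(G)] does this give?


E[|E(G)|] = C(77, 2)·p = 2926 · (1/231) = 38/3.
E[α(G)] ≥ n − E[|E(G)|] = 77 − 38/3 = 193/3.
Numerically: ≈ 64.3333.
(This is only a lower bound; the true E[α(G)] may be larger.)

E[α(G)] ≥ 193/3 ≈ 64.3333.


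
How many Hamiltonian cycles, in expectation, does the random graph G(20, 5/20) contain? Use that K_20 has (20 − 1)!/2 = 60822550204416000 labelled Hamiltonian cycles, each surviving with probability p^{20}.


K_20 has (20 − 1)!/2 = 60822550204416000 labelled Hamiltonian cycles.
For each such Hamiltonian cycle H, let X_H = 1 if all 20 edges of H are present in G. Then P[X_H = 1] = p^{20} = (1/4)^{20} = 1/1099511627776.
By linearity: E[X] = Σ_H E[X_H] = 60822550204416000 · p^{20} = 60822550204416000 · 1/1099511627776 = 1856156927625/33554432.
Numerically: E[X] ≈ 5.532e+04.

E[X] = 60822550204416000 · (1/4)^{20} = 1856156927625/33554432 ≈ 5.532e+04.


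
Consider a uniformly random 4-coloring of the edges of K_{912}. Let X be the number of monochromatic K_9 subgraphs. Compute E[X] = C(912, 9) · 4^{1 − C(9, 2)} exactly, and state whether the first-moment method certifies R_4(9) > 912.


E[X] = C(912, 9) · 4^{1 − 36} = 1156095740032081475120 · 4^{−35} = 1156095740032081475120/1180591620717411303424.
As a reduced fraction: E[X] = 72255983752005092195/73786976294838206464 ≈ 0.9792512.
Is E[X] < 1? YES.
Since E[X] < 1, there exists a 4-coloring of K_{912} with no monochromatic K_9; hence R_4(9) > 912.

E[X] = 72255983752005092195/73786976294838206464 ≈ 0.9792512; E[X] < 1, so R_4(9) > 912.


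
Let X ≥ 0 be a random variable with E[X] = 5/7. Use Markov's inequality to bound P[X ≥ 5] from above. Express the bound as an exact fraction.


μ = E[X] = 5/7, a = 5.
Markov: P[X ≥ 5] ≤ μ/a = (5/7)/5 = 1/7.
Numerically: ≈ 0.143.
(Since a = 5 > μ = 0.714, the bound 1/7 is < 1 and informative.)

P[X ≥ 5] ≤ 1/7 ≈ 0.143.


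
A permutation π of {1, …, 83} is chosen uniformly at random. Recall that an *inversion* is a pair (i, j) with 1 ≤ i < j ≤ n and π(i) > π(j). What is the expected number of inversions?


Write X = Σ X_I over the C(83, 2) = 3403 pairs i < j, with X_I the indicator of one inversion.
There are 3403 indicators.
For each fixed pair i < j, the values π(i) and π(j) are two distinct elements of {1, …, 83} in uniformly random order; by symmetry P[π(i) > π(j)] = 1/2.
By linearity: E[X] = 3403 · (1/2) = C(83, 2) · (1/2) = 3403/2 = 3403/2 ≈ 1701.500000.

E[X] = 3403/2 = 1701.500000.


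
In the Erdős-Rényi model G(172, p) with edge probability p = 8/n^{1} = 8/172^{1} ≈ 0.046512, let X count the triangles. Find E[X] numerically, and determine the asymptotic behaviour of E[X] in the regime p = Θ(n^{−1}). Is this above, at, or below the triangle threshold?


Number of potential triangles: C(172, 3) = 833340.
Each occurs with probability p³ ≈ (0.046512)³ ≈ 1.0062007e-04.
By linearity: E[X] = C(172, 3)·p³ ≈ 833340 · 1.0062007e-04 ≈ 83.85073.
Here α = 1, so p = 8/n is exactly at the triangle threshold p ~ 1/n. Asymptotically E[X] → c³/6 = 8³/6 = 256/3 ≈ 85.33333, a bounded constant. In this regime the triangle count is asymptotically Poisson(c³/6).

E[X] ≈ 83.85073; in regime p = Θ(1/n^{1}) E[X] stays bounded (at the triangle threshold p ~ 1/n).


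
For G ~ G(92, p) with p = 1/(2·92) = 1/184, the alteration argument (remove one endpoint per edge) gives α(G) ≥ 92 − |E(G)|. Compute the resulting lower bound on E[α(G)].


E[|E(G)|] = C(92, 2)·p = 4186 · (1/184) = 91/4.
E[α(G)] ≥ n − E[|E(G)|] = 92 − 91/4 = 277/4.
Numerically: ≈ 69.25000.
(This is only a lower bound; the true E[α(G)] may be larger.)

E[α(G)] ≥ 277/4 ≈ 69.25000.


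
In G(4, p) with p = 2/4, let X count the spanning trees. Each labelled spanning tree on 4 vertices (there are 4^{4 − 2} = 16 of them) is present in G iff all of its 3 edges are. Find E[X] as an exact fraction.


K_4 has 4^{4 − 2} = 16 labelled spanning trees.
For each such spanning tree H, let X_H = 1 if all 3 edges of H are present in G. Then P[X_H = 1] = p^{3} = (1/2)^{3} = 1/8.
By linearity: E[X] = Σ_H E[X_H] = 16 · p^{3} = 16 · 1/8 = 2.
Numerically: E[X] ≈ 2.

E[X] = 16 · (1/2)^{3} = 2 ≈ 2.


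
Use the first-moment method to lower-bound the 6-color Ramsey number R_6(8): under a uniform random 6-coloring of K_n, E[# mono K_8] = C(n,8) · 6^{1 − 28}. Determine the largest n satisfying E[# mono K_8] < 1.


We need C(n, 8) · 6^{1 − 28} < 1, i.e. C(n, 8) < 6^{28 − 1} = 1023490369077469249536.
Check values of n near the boundary:
  n = 1589: C(1589, 8) = 990389025825605844438; 990389025825605844438 < 1023490369077469249536? YES
  n = 1590: C(1590, 8) = 995397314198933813310; 995397314198933813310 < 1023490369077469249536? YES
  n = 1591: C(1591, 8) = 1000427749141189953870; 1000427749141189953870 < 1023490369077469249536? YES
  n = 1592: C(1592, 8) = 1005480414540892933435; 1005480414540892933435 < 1023490369077469249536? YES
  n = 1593: C(1593, 8) = 1010555394551193970323; 1010555394551193970323 < 1023490369077469249536? YES
  n = 1594: C(1594, 8) = 1015652773590544255167; 1015652773590544255167 < 1023490369077469249536? YES
  n = 1595: C(1595, 8) = 1020772636343363633895; 1020772636343363633895 < 1023490369077469249536? YES
  n = 1596: C(1596, 8) = 1025915067760710553965; 1025915067760710553965 < 1023490369077469249536? NO
  n = 1597: C(1597, 8) = 1031080153060953275445; 1031080153060953275445 < 1023490369077469249536? NO
  n = 1598: C(1598, 8) = 1036267977730442348529; 1036267977730442348529 < 1023490369077469249536? NO
The largest n with C(n, 8) < 1023490369077469249536 is n = 1595 (where E[X] = 113419181815929292655/113721152119718805504 ≈ 0.9973). Hence R_6(8) > 1595, i.e. R_6(8) ≥ 1596.

Largest n = 1595; hence R_6(8) > 1595.


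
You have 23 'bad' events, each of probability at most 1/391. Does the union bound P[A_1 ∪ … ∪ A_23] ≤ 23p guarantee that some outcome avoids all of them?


Union bound: P[∪_{i=1}^{23} A_i] ≤ Σ_i P[A_i] ≤ 23·p = 23·(1/391) = 1/17.
Numerically: 1/17 ≈ 0.059.
Is 1/17 < 1? YES.
Since P[∪ A_i] ≤ 1/17 < 1, the complement has P[∩ A_i^c] ≥ 1 − 1/17 = 16/17 > 0, so some outcome avoids every A_i.

23·p = 1/17 ≈ 0.059; existence CERTIFIED by the union bound.


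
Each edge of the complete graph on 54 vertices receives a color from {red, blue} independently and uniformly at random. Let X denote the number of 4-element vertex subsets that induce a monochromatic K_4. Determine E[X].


Let X = Σ_S X_S over the C(54, 4) = 316251 subsets S of size 4, where X_S = 1 if the K_4 on S is monochromatic.
For a fixed S, the K_4 on S has C(4, 2) = 6 edges. P[all 6 edges red] = (1/2)^6, and likewise for blue, so P[monochromatic] = 2·(1/2)^6 = 2^{1 − 6} = 1/32.
By linearity of expectation: E[X] = C(54, 4) · 2^{1 − 6} = 316251 · 1/32 = 316251/32.
Numerically: E[X] ≈ 9882.8438.

E[X] = C(54,4)·2^(1−C(4,2)) = 316251/32 ≈ 9882.8438.


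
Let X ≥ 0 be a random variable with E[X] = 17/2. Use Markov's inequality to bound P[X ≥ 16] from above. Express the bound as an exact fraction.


μ = E[X] = 17/2, a = 16.
Markov: P[X ≥ 16] ≤ μ/a = (17/2)/16 = 17/32.
Numerically: ≈ 0.531250.
(Since a = 16 > μ = 8.500000, the bound 17/32 is < 1 and informative.)

P[X ≥ 16] ≤ 17/32 ≈ 0.531250.


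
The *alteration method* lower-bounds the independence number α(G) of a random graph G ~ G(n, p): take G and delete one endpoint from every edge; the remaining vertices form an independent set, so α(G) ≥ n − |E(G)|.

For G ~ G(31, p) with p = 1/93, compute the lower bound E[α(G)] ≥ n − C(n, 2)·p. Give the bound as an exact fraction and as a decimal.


E[|E(G)|] = C(31, 2)·p = 465 · (1/93) = 5.
E[α(G)] ≥ n − E[|E(G)|] = 31 − 5 = 26.
Numerically: ≈ 26.00000.
(This is only a lower bound; the true E[α(G)] may be larger.)

E[α(G)] ≥ 26 ≈ 26.00000.


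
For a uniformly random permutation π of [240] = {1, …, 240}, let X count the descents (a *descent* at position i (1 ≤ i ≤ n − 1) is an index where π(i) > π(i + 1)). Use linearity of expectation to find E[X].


Write X = Σ X_I over i = 1, …, 239, with X_I the indicator of one descent.
There are 239 indicators.
For each fixed i, the pair (π(i), π(i+1)) is a uniformly random ordered pair of distinct values from {1, …, 240}; by symmetry P[π(i) > π(i+1)] = 1/2.
By linearity: E[X] = 239 · (1/2) = (240 − 1) · (1/2) = 239/2 ≈ 119.50000.

E[X] = 239/2 = 119.50000.


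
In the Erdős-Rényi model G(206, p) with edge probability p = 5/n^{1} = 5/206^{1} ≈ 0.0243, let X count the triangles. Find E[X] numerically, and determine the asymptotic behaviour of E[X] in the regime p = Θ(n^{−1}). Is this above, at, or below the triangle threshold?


Number of potential triangles: C(206, 3) = 1435820.
Each occurs with probability p³ ≈ (0.0243)³ ≈ 1.42991e-05.
By linearity: E[X] = C(206, 3)·p³ ≈ 1435820 · 1.42991e-05 ≈ 20.531.
Here α = 1, so p = 5/n is exactly at the triangle threshold p ~ 1/n. Asymptotically E[X] → c³/6 = 5³/6 = 125/6 ≈ 20.833, a bounded constant. In this regime the triangle count is asymptotically Poisson(c³/6).

E[X] ≈ 20.531; in regime p = Θ(1/n^{1}) E[X] stays bounded (at the triangle threshold p ~ 1/n).


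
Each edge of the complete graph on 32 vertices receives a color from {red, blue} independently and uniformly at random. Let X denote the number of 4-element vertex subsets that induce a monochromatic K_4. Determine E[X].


Let X = Σ_S X_S over the C(32, 4) = 35960 subsets S of size 4, where X_S = 1 if the K_4 on S is monochromatic.
For a fixed S, the K_4 on S has C(4, 2) = 6 edges. P[all 6 edges red] = (1/2)^6, and likewise for blue, so P[monochromatic] = 2·(1/2)^6 = 2^{1 − 6} = 1/32.
By linearity: E[X] = C(32, 4) · 2^{1 − 6} = 35960 · 1/32 = 4495/4.
Numerically: E[X] ≈ 1123.75000.

E[X] = C(32,4)·2^(1−C(4,2)) = 4495/4 ≈ 1123.75000.


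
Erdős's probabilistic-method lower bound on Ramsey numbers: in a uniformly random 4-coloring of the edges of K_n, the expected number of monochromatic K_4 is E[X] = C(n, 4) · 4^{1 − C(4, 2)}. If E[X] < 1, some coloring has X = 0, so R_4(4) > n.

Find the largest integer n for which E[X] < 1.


We need C(n, 4) · 4^{1 − 6} < 1, i.e. C(n, 4) < 4^{6 − 1} = 1024.
Check values of n near the boundary:
  n = 12: C(12, 4) = 495; 495 < 1024? YES
  n = 13: C(13, 4) = 715; 715 < 1024? YES
  n = 14: C(14, 4) = 1001; 1001 < 1024? YES
  n = 15: C(15, 4) = 1365; 1365 < 1024? NO
  n = 16: C(16, 4) = 1820; 1820 < 1024? NO
The largest n with C(n, 4) < 1024 is n = 14 (where E[X] = 1001/1024 ≈ 0.978). Hence R_4(4) > 14, i.e. R_4(4) ≥ 15.

Largest n = 14; hence R_4(4) > 14.


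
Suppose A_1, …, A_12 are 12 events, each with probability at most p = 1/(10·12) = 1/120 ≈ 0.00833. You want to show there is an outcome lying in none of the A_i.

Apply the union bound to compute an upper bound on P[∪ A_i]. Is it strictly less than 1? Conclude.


Union bound: P[∪_{i=1}^{12} A_i] ≤ Σ_i P[A_i] ≤ 12·p = 12·(1/120) = 1/10.
Numerically: 1/10 ≈ 0.10000.
Is 1/10 < 1? YES.
Since P[∪ A_i] ≤ 1/10 < 1, the complement has P[∩ A_i^c] ≥ 1 − 1/10 = 9/10 > 0, so some outcome avoids every A_i.

12·p = 1/10 ≈ 0.10000; existence CERTIFIED by the union bound.


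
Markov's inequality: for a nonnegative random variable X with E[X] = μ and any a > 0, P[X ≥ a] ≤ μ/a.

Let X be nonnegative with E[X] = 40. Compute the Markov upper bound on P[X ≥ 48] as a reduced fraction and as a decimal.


μ = E[X] = 40, a = 48.
Markov: P[X ≥ 48] ≤ μ/a = (40)/48 = 5/6.
Numerically: ≈ 0.83333.
(Since a = 48 > μ = 40.00000, the bound 5/6 is < 1 and informative.)

P[X ≥ 48] ≤ 5/6 ≈ 0.83333.


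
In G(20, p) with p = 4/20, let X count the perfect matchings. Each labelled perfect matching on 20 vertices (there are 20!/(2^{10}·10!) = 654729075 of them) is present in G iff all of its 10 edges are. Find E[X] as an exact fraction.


K_20 has 20!/(2^{10}·10!) = 654729075 labelled perfect matchings.
For each such perfect matching H, let X_H = 1 if all 10 edges of H are present in G. Then P[X_H = 1] = p^{10} = (1/5)^{10} = 1/9765625.
By linearity: E[X] = Σ_H E[X_H] = 654729075 · p^{10} = 654729075 · 1/9765625 = 26189163/390625.
Numerically: E[X] ≈ 67.044.

E[X] = 654729075 · (1/5)^{10} = 26189163/390625 ≈ 67.044.


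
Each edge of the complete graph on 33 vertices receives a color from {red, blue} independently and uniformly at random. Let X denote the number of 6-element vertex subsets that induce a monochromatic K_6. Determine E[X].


Let X = Σ_S X_S over the C(33, 6) = 1107568 subsets S of size 6, where X_S = 1 if the K_6 on S is monochromatic.
For a fixed S, the K_6 on S has C(6, 2) = 15 edges. P[all 15 edges red] = (1/2)^15, and likewise for blue, so P[monochromatic] = 2·(1/2)^15 = 2^{1 − 15} = 1/16384.
Summing: E[X] = C(33, 6) · 2^{1 − 15} = 1107568 · 1/16384 = 69223/1024.
Numerically: E[X] ≈ 67.6006.

E[X] = C(33,6)·2^(1−C(6,2)) = 69223/1024 ≈ 67.6006.


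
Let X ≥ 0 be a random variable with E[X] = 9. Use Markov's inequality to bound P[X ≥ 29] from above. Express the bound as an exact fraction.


μ = E[X] = 9, a = 29.
Markov: P[X ≥ 29] ≤ μ/a = (9)/29 = 9/29.
Numerically: ≈ 0.310.
(Since a = 29 > μ = 9.000, the bound 9/29 is < 1 and informative.)

P[X ≥ 29] ≤ 9/29 ≈ 0.310.


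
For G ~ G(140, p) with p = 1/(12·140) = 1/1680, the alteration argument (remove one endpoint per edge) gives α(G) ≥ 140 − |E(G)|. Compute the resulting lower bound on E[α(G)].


E[|E(G)|] = C(140, 2)·p = 9730 · (1/1680) = 139/24.
E[α(G)] ≥ n − E[|E(G)|] = 140 − 139/24 = 3221/24.
Numerically: ≈ 134.2083.
(This is only a lower bound; the true E[α(G)] may be larger.)

E[α(G)] ≥ 3221/24 ≈ 134.2083.


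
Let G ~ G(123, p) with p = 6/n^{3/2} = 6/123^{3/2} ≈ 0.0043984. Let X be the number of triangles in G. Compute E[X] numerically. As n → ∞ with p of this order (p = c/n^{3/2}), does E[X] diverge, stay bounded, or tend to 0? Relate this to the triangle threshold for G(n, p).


Number of potential triangles: C(123, 3) = 302621.
Each occurs with probability p³ ≈ (0.0043984)³ ≈ 8.5090436e-08.
By linearity: E[X] = C(123, 3)·p³ ≈ 302621 · 8.5090436e-08 ≈ 0.02575.
Since α = 3/2 > 1, p = c/n^{3/2} = o(1/n) is below the triangle threshold p ~ 1/n. Asymptotically E[X] ~ (c³/6)·n^{3(1−α)} = (6³/6)·n^{-1.5} → 0, so by Markov's inequality G has no triangles w.h.p.

E[X] ≈ 0.02575; in regime p = Θ(1/n^{3/2}) E[X] tends to 0 (below the triangle threshold p ~ 1/n).


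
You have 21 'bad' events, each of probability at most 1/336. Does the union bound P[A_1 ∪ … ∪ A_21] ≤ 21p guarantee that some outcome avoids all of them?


Union bound: P[∪_{i=1}^{21} A_i] ≤ Σ_i P[A_i] ≤ 21·p = 21·(1/336) = 1/16.
Numerically: 1/16 ≈ 0.062.
Is 1/16 < 1? YES.
Since P[∪ A_i] ≤ 1/16 < 1, the complement has P[∩ A_i^c] ≥ 1 − 1/16 = 15/16 > 0, so some outcome avoids every A_i.

21·p = 1/16 ≈ 0.062; existence CERTIFIED by the union bound.


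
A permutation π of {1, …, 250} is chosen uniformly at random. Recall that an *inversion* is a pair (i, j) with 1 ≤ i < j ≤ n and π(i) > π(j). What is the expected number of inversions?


Write X = Σ X_I over the C(250, 2) = 31125 pairs i < j, with X_I the indicator of one inversion.
There are 31125 indicators.
For each fixed pair i < j, the values π(i) and π(j) are two distinct elements of {1, …, 250} in uniformly random order; by symmetry P[π(i) > π(j)] = 1/2.
By linearity: E[X] = 31125 · (1/2) = C(250, 2) · (1/2) = 31125/2 = 31125/2 ≈ 15562.500.

E[X] = 31125/2 = 15562.500.


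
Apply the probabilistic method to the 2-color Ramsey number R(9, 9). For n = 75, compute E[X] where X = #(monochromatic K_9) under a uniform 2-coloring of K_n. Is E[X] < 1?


E[X] = C(75, 9) · 2^{1 − 36} = 125595622175 · 2^{−35} = 125595622175/34359738368.
As a reduced fraction: E[X] = 125595622175/34359738368 ≈ 3.655314.
Is E[X] < 1? NO.
Since E[X] ≥ 1, the first-moment bound is inconclusive at n = 75; it does NOT by itself certify R(9, 9) > 75.

E[X] = 125595622175/34359738368 ≈ 3.655314; E[X] ≥ 1; first-moment method inconclusive here.


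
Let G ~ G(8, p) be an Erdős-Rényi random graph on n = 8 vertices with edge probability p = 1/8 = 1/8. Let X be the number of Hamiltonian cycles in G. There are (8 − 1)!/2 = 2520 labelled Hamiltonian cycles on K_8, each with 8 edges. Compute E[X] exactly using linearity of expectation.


K_8 has (8 − 1)!/2 = 2520 labelled Hamiltonian cycles.
For each such Hamiltonian cycle H, let X_H = 1 if all 8 edges of H are present in G. Then P[X_H = 1] = p^{8} = (1/8)^{8} = 1/16777216.
By linearity of expectation: E[X] = Σ_H E[X_H] = 2520 · p^{8} = 2520 · 1/16777216 = 315/2097152.
Numerically: E[X] ≈ 0.000150204.

E[X] = 2520 · (1/8)^{8} = 315/2097152 ≈ 0.000150204.


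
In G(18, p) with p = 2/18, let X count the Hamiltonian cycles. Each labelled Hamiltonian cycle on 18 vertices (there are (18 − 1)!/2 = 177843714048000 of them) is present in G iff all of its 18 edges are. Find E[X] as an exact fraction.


K_18 has (18 − 1)!/2 = 177843714048000 labelled Hamiltonian cycles.
For each such Hamiltonian cycle H, let X_H = 1 if all 18 edges of H are present in G. Then P[X_H = 1] = p^{18} = (1/9)^{18} = 1/150094635296999121.
By linearity: E[X] = Σ_H E[X_H] = 177843714048000 · p^{18} = 177843714048000 · 1/150094635296999121 = 243955712000/205891132094649.
Numerically: E[X] ≈ 0.00118488.

E[X] = 177843714048000 · (1/9)^{18} = 243955712000/205891132094649 ≈ 0.00118488.


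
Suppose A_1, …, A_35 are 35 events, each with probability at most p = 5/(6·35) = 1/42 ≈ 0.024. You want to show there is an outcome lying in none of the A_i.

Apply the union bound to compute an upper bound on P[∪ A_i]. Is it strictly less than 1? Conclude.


Union bound: P[∪_{i=1}^{35} A_i] ≤ Σ_i P[A_i] ≤ 35·p = 35·(1/42) = 5/6.
Numerically: 5/6 ≈ 0.833.
Is 5/6 < 1? YES.
Since P[∪ A_i] ≤ 5/6 < 1, the complement has P[∩ A_i^c] ≥ 1 − 5/6 = 1/6 > 0, so some outcome avoids every A_i.

35·p = 5/6 ≈ 0.833; existence CERTIFIED by the union bound.


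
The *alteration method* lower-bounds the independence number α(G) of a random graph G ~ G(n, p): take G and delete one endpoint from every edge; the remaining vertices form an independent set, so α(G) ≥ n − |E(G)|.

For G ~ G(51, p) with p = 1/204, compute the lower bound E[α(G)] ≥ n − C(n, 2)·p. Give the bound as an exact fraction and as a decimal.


E[|E(G)|] = C(51, 2)·p = 1275 · (1/204) = 25/4.
E[α(G)] ≥ n − E[|E(G)|] = 51 − 25/4 = 179/4.
Numerically: ≈ 44.75000.
(This is only a lower bound; the true E[α(G)] may be larger.)

E[α(G)] ≥ 179/4 ≈ 44.75000.


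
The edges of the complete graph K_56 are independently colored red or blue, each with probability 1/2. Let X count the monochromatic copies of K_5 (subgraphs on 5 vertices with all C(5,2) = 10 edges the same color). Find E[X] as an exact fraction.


Let X = Σ_S X_S over the C(56, 5) = 3819816 subsets S of size 5, where X_S = 1 if the K_5 on S is monochromatic.
For a fixed S, the K_5 on S has C(5, 2) = 10 edges. P[all 10 edges red] = (1/2)^10, and likewise for blue, so P[monochromatic] = 2·(1/2)^10 = 2^{1 − 10} = 1/512.
Summing: E[X] = C(56, 5) · 2^{1 − 10} = 3819816 · 1/512 = 477477/64.
Numerically: E[X] ≈ 7460.5781.

E[X] = C(56,5)·2^(1−C(5,2)) = 477477/64 ≈ 7460.5781.


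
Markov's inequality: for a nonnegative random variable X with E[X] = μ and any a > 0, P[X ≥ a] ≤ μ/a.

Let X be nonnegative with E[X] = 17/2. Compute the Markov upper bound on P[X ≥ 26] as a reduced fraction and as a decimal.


μ = E[X] = 17/2, a = 26.
Markov: P[X ≥ 26] ≤ μ/a = (17/2)/26 = 17/52.
Numerically: ≈ 0.327.
(Since a = 26 > μ = 8.500, the bound 17/52 is < 1 and informative.)

P[X ≥ 26] ≤ 17/52 ≈ 0.327.


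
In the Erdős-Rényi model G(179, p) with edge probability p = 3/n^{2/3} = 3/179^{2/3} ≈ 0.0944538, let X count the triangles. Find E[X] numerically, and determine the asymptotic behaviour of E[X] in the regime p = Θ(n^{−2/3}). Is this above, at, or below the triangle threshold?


Number of potential triangles: C(179, 3) = 939929.
Each occurs with probability p³ ≈ (0.0944538)³ ≈ 8.42670329e-04.
By linearity: E[X] = C(179, 3)·p³ ≈ 939929 · 8.42670329e-04 ≈ 792.050279.
Since α = 2/3 < 1, p = c/n^{2/3} ≫ 1/n is above the triangle threshold p ~ 1/n. Asymptotically E[X] ~ (c³/6)·n^{3(1−α)} = (3³/6)·n^{1} → ∞; triangles are abundant w.h.p.

E[X] ≈ 792.050279; in regime p = Θ(1/n^{2/3}) E[X] diverges (above the triangle threshold p ~ 1/n).


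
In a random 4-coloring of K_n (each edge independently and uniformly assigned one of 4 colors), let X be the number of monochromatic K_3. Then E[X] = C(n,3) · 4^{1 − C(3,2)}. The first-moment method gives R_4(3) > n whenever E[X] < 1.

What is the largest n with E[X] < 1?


We need C(n, 3) · 4^{1 − 3} < 1, i.e. C(n, 3) < 4^{3 − 1} = 16.
Check values of n near the boundary:
  n = 4: C(4, 3) = 4; 4 < 16? YES
  n = 5: C(5, 3) = 10; 10 < 16? YES
  n = 6: C(6, 3) = 20; 20 < 16? NO
  n = 7: C(7, 3) = 35; 35 < 16? NO
The largest n with C(n, 3) < 16 is n = 5 (where E[X] = 5/8 ≈ 0.6250000). Hence R_4(3) > 5, i.e. R_4(3) ≥ 6.

Largest n = 5; hence R_4(3) > 5.


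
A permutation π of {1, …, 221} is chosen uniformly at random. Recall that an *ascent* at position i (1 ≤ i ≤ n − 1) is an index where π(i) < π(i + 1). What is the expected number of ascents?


Write X = Σ X_I over i = 1, …, 220, with X_I the indicator of one ascent.
There are 220 indicators.
For each fixed i, the pair (π(i), π(i+1)) is a uniformly random ordered pair of distinct values from {1, …, 221}; by symmetry P[π(i) < π(i+1)] = 1/2.
By linearity: E[X] = 220 · (1/2) = (221 − 1) · (1/2) = 110 ≈ 110.00000.

E[X] = 110 = 110.00000.


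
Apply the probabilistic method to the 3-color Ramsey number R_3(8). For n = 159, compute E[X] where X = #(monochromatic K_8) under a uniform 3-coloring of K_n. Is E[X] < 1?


E[X] = C(159, 8) · 3^{1 − 28} = 8471208603429 · 3^{−27} = 8471208603429/7625597484987.
As a reduced fraction: E[X] = 941245400381/847288609443 ≈ 1.1108911.
Is E[X] < 1? NO.
Since E[X] ≥ 1, the first-moment bound is inconclusive at n = 159; it does NOT by itself certify R_3(8) > 159.

E[X] = 941245400381/847288609443 ≈ 1.1108911; E[X] ≥ 1; first-moment method inconclusive here.


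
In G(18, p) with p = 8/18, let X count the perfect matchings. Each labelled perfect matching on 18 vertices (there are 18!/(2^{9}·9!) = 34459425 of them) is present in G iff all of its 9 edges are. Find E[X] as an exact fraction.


K_18 has 18!/(2^{9}·9!) = 34459425 labelled perfect matchings.
For each such perfect matching H, let X_H = 1 if all 9 edges of H are present in G. Then P[X_H = 1] = p^{9} = (4/9)^{9} = 262144/387420489.
By linearity: E[X] = Σ_H E[X_H] = 34459425 · p^{9} = 34459425 · 262144/387420489 = 111522611200/4782969.
Numerically: E[X] ≈ 2.33e+04.

E[X] = 34459425 · (4/9)^{9} = 111522611200/4782969 ≈ 2.33e+04.


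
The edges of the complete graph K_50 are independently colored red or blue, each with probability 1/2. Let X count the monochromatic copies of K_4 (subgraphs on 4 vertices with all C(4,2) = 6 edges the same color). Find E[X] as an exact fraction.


Let X = Σ_S X_S over the C(50, 4) = 230300 subsets S of size 4, where X_S = 1 if the K_4 on S is monochromatic.
For a fixed S, the K_4 on S has C(4, 2) = 6 edges. P[all 6 edges red] = (1/2)^6, and likewise for blue, so P[monochromatic] = 2·(1/2)^6 = 2^{1 − 6} = 1/32.
By linearity of expectation: E[X] = C(50, 4) · 2^{1 − 6} = 230300 · 1/32 = 57575/8.
Numerically: E[X] ≈ 7196.875000.

E[X] = C(50,4)·2^(1−C(4,2)) = 57575/8 ≈ 7196.875000.


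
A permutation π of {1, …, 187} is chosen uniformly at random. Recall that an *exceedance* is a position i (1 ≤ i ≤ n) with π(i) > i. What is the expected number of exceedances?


Write X = Σ_{i=1}^{187} X_i, where X_i = 1_{π(i) > i}.
For each fixed i, π(i) is uniform over {1, …, 187} (marginal of a uniform permutation), so P[π(i) > i] = (n − i)/n. Summing: Σ_{i=1}^{187} (n − i)/n = (0 + 1 + … + 186)/187 = 187(187 − 1)/(2·187) = (187 − 1)/2.
Hence E[X] = Σ_{i=1}^{187} (187 − i)/187 = 93 ≈ 93.00000.

E[X] = 93 = 93.00000.


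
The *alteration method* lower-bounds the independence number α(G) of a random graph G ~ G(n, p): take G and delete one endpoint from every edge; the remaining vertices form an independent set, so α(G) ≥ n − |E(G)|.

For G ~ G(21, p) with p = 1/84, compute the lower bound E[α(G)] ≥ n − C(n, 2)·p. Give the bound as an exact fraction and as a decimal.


E[|E(G)|] = C(21, 2)·p = 210 · (1/84) = 5/2.
E[α(G)] ≥ n − E[|E(G)|] = 21 − 5/2 = 37/2.
Numerically: ≈ 18.5000.
(This is only a lower bound; the true E[α(G)] may be larger.)

E[α(G)] ≥ 37/2 ≈ 18.5000.


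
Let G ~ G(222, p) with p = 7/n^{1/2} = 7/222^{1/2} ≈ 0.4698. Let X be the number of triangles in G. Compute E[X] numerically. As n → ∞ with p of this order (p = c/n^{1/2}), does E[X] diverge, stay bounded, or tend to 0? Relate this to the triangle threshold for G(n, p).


Number of potential triangles: C(222, 3) = 1798940.
Each occurs with probability p³ ≈ (0.4698)³ ≈ 1.036966e-01.
By linearity: E[X] = C(222, 3)·p³ ≈ 1798940 · 1.036966e-01 ≈ 186544.0223.
Since α = 1/2 < 1, p = c/n^{1/2} ≫ 1/n is above the triangle threshold p ~ 1/n. Asymptotically E[X] ~ (c³/6)·n^{3(1−α)} = (7³/6)·n^{1.5} → ∞; triangles are abundant w.h.p.

E[X] ≈ 186544.0223; in regime p = Θ(1/n^{1/2}) E[X] diverges (above the triangle threshold p ~ 1/n).


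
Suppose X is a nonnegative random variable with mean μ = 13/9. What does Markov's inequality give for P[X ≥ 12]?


μ = E[X] = 13/9, a = 12.
Markov: P[X ≥ 12] ≤ μ/a = (13/9)/12 = 13/108.
Numerically: ≈ 0.120370.
(Since a = 12 > μ = 1.444444, the bound 13/108 is < 1 and informative.)

P[X ≥ 12] ≤ 13/108 ≈ 0.120370.


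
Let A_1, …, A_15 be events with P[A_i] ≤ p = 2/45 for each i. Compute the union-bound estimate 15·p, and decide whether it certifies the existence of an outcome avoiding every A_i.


Union bound: P[∪_{i=1}^{15} A_i] ≤ Σ_i P[A_i] ≤ 15·p = 15·(2/45) = 2/3.
Numerically: 2/3 ≈ 0.666667.
Is 2/3 < 1? YES.
Since P[∪ A_i] ≤ 2/3 < 1, the complement has P[∩ A_i^c] ≥ 1 − 2/3 = 1/3 > 0, so some outcome avoids every A_i.

15·p = 2/3 ≈ 0.666667; existence CERTIFIED by the union bound.


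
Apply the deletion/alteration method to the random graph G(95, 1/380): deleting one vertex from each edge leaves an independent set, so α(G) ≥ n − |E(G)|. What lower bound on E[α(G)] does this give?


E[|E(G)|] = C(95, 2)·p = 4465 · (1/380) = 47/4.
E[α(G)] ≥ n − E[|E(G)|] = 95 − 47/4 = 333/4.
Numerically: ≈ 83.25000.
(This is only a lower bound; the true E[α(G)] may be larger.)

E[α(G)] ≥ 333/4 ≈ 83.25000.


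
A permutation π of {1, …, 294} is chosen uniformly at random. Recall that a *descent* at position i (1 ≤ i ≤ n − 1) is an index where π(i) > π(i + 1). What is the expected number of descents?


Write X = Σ X_I over i = 1, …, 293, with X_I the indicator of one descent.
There are 293 indicators.
For each fixed i, the pair (π(i), π(i+1)) is a uniformly random ordered pair of distinct values from {1, …, 294}; by symmetry P[π(i) > π(i+1)] = 1/2.
By linearity: E[X] = 293 · (1/2) = (294 − 1) · (1/2) = 293/2 ≈ 146.50000.

E[X] = 293/2 = 146.50000.


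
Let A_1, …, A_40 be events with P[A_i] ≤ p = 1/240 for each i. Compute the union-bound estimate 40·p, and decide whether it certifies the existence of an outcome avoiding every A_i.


Union bound: P[∪_{i=1}^{40} A_i] ≤ Σ_i P[A_i] ≤ 40·p = 40·(1/240) = 1/6.
Numerically: 1/6 ≈ 0.16667.
Is 1/6 < 1? YES.
Since P[∪ A_i] ≤ 1/6 < 1, the complement has P[∩ A_i^c] ≥ 1 − 1/6 = 5/6 > 0, so some outcome avoids every A_i.

40·p = 1/6 ≈ 0.16667; existence CERTIFIED by the union bound.


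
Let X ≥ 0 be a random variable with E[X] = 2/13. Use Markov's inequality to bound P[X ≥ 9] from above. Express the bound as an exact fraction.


μ = E[X] = 2/13, a = 9.
Markov: P[X ≥ 9] ≤ μ/a = (2/13)/9 = 2/117.
Numerically: ≈ 0.017.
(Since a = 9 > μ = 0.154, the bound 2/117 is < 1 and informative.)

P[X ≥ 9] ≤ 2/117 ≈ 0.017.


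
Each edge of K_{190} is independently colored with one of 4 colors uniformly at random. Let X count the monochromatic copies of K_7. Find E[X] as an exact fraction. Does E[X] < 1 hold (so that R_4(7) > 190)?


E[X] = C(190, 7) · 4^{1 − 21} = 1585940245560 · 4^{−20} = 1585940245560/1099511627776.
As a reduced fraction: E[X] = 198242530695/137438953472 ≈ 1.4424.
Is E[X] < 1? NO.
Since E[X] ≥ 1, the first-moment bound is inconclusive at n = 190; it does NOT by itself certify R_4(7) > 190.

E[X] = 198242530695/137438953472 ≈ 1.4424; E[X] ≥ 1; first-moment method inconclusive here.


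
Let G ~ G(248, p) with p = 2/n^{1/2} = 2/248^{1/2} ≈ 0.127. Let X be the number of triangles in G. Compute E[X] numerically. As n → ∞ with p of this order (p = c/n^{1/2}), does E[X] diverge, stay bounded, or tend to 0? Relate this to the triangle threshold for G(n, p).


Number of potential triangles: C(248, 3) = 2511496.
Each occurs with probability p³ ≈ (0.127)³ ≈ 2.04839e-03.
By linearity: E[X] = C(248, 3)·p³ ≈ 2511496 · 2.04839e-03 ≈ 5144.521.
Since α = 1/2 < 1, p = c/n^{1/2} ≫ 1/n is above the triangle threshold p ~ 1/n. Asymptotically E[X] ~ (c³/6)·n^{3(1−α)} = (2³/6)·n^{1.5} → ∞; triangles are abundant w.h.p.

E[X] ≈ 5144.521; in regime p = Θ(1/n^{1/2}) E[X] diverges (above the triangle threshold p ~ 1/n).


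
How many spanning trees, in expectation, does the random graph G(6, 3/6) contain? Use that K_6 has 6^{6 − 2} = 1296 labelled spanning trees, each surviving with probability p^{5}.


K_6 has 6^{6 − 2} = 1296 labelled spanning trees.
For each such spanning tree H, let X_H = 1 if all 5 edges of H are present in G. Then P[X_H = 1] = p^{5} = (1/2)^{5} = 1/32.
By linearity: E[X] = Σ_H E[X_H] = 1296 · p^{5} = 1296 · 1/32 = 81/2.
Numerically: E[X] ≈ 40.5.

E[X] = 1296 · (1/2)^{5} = 81/2 ≈ 40.5.


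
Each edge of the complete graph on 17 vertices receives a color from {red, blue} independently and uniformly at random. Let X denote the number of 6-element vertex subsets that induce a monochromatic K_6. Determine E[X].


Let X = Σ_S X_S over the C(17, 6) = 12376 subsets S of size 6, where X_S = 1 if the K_6 on S is monochromatic.
For a fixed S, the K_6 on S has C(6, 2) = 15 edges. P[all 15 edges red] = (1/2)^15, and likewise for blue, so P[monochromatic] = 2·(1/2)^15 = 2^{1 − 15} = 1/16384.
Summing: E[X] = C(17, 6) · 2^{1 − 15} = 12376 · 1/16384 = 1547/2048.
Numerically: E[X] ≈ 0.7554.

E[X] = C(17,6)·2^(1−C(6,2)) = 1547/2048 ≈ 0.7554.


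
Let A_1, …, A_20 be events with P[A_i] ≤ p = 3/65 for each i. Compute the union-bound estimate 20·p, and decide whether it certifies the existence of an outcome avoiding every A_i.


Union bound: P[∪_{i=1}^{20} A_i] ≤ Σ_i P[A_i] ≤ 20·p = 20·(3/65) = 12/13.
Numerically: 12/13 ≈ 0.9230769.
Is 12/13 < 1? YES.
Since P[∪ A_i] ≤ 12/13 < 1, the complement has P[∩ A_i^c] ≥ 1 − 12/13 = 1/13 > 0, so some outcome avoids every A_i.

20·p = 12/13 ≈ 0.9230769; existence CERTIFIED by the union bound.


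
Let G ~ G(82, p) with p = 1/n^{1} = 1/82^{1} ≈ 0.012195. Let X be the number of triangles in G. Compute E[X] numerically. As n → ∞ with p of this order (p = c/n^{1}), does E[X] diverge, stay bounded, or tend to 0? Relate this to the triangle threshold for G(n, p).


Number of potential triangles: C(82, 3) = 88560.
Each occurs with probability p³ ≈ (0.012195)³ ≈ 1.8136707e-06.
By linearity: E[X] = C(82, 3)·p³ ≈ 88560 · 1.8136707e-06 ≈ 0.16062.
Here α = 1, so p = 1/n is exactly at the triangle threshold p ~ 1/n. Asymptotically E[X] → c³/6 = 1³/6 = 1/6 ≈ 0.16667, a bounded constant. In this regime the triangle count is asymptotically Poisson(c³/6).

E[X] ≈ 0.16062; in regime p = Θ(1/n^{1}) E[X] stays bounded (at the triangle threshold p ~ 1/n).


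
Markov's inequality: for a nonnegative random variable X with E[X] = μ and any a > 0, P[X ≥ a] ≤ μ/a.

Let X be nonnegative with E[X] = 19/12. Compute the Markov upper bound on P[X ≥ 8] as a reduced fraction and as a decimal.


μ = E[X] = 19/12, a = 8.
Markov: P[X ≥ 8] ≤ μ/a = (19/12)/8 = 19/96.
Numerically: ≈ 0.197917.
(Since a = 8 > μ = 1.583333, the bound 19/96 is < 1 and informative.)

P[X ≥ 8] ≤ 19/96 ≈ 0.197917.


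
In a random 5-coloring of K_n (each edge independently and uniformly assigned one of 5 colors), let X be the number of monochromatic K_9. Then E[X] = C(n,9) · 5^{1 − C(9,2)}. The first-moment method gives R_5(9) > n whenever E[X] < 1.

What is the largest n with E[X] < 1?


We need C(n, 9) · 5^{1 − 36} < 1, i.e. C(n, 9) < 5^{36 − 1} = 2910383045673370361328125.
Check values of n near the boundary:
  n = 2170: C(2170, 9) = 2891746779868845075610510; 2891746779868845075610510 < 2910383045673370361328125? YES
  n = 2171: C(2171, 9) = 2903784578674959601827205; 2903784578674959601827205 < 2910383045673370361328125? YES
  n = 2172: C(2172, 9) = 2915866900084148060642020; 2915866900084148060642020 < 2910383045673370361328125? NO
The largest n with C(n, 9) < 2910383045673370361328125 is n = 2171 (where E[X] = 580756915734991920365441/582076609134674072265625 ≈ 0.9977). Hence R_5(9) > 2171, i.e. R_5(9) ≥ 2172.

Largest n = 2171; hence R_5(9) > 2171.
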